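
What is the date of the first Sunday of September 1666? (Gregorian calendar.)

September 1, 1666 is a Wednesday.
The first Sunday is therefore September 5 (4 days later).

September 5, 1666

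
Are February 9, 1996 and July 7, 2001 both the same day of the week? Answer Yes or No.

No

From Feb 9, 1996 to Jul 7, 2001 is 1975 days.
1975 mod 7 = 1, so they are different weekdays.
(Feb 9, 1996 is a Friday; Jul 7, 2001 is a Saturday.)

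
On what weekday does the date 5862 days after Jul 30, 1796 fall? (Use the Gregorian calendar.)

First find the weekday of Jul 30, 1796. Doomsday rule: the anchor day for the 1700s is Sunday. For year 96: 96÷12 = 8 r 0, and 0÷4 = 0, so 8+0+0 = 8.
Sunday + 8 ≡ Monday — that's 1796's doomsday.
In July the doomsday date is Jul 11.
Jul 30 is 19 days after Jul 11; 19 mod 7 = 5, so Monday + 5 = Saturday.
5862 mod 7 = 3, so 5862 days after a Saturday is Saturday + 3 = Tuesday.

Tuesday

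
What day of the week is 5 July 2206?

Doomsday rule: the anchor day for the 2200s is Friday. For year 06: 6÷12 = 0 r 6, and 6÷4 = 1, so 0+6+1 = 7.
Friday + 7 ≡ Friday — that's 2206's doomsday.
In July the doomsday date is Jul 11.
Jul 5 is 6 days before Jul 11; 6 mod 7 = 6, so Friday − 6 = Saturday.

Saturday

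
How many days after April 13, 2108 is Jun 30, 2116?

Apr 13, 2108 → Apr 13, 2109: 365 days.
Apr 13, 2109 → Apr 13, 2110: 365 days.
Apr 13, 2110 → Apr 13, 2111: 365 days.
Apr 13, 2111 → Apr 13, 2112: 366 days (Feb 29, 2112 is in that span).
Apr 13, 2112 → Apr 13, 2113: 365 days.
Apr 13, 2113 → Apr 13, 2114: 365 days.
Apr 13, 2114 → Apr 13, 2115: 365 days.
Apr 13, 2115 → Apr 13, 2116: 366 days (Feb 29, 2116 is in that span).
Apr 13, 2116 → May 13, 2116: 30 days (April has 30).
May 13, 2116 → Jun 13, 2116: 31 days (May has 31).
Jun 13, 2116 → Jun 30, 2116: 17 days.
Total: 3000 days.

3000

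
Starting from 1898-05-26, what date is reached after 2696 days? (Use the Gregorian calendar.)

October 13, 1905

+365 (one year) → May 26, 1899 (2331 left).
+365 (one year) → May 26, 1900 (1966 left).
+365 (one year) → May 26, 1901 (1601 left).
+365 (one year) → May 26, 1902 (1236 left).
+365 (one year) → May 26, 1903 (871 left).
+366 (one year; includes Feb 29, 1904) → May 26, 1904 (505 left).
+365 (one year) → May 26, 1905 (140 left).
May has 31 days: +6 → Jun 1, 1905 (134 left).
Jun has 30 days: +30 → Jul 1, 1905 (104 left).
Jul has 31 days: +31 → Aug 1, 1905 (73 left).
Aug has 31 days: +31 → Sep 1, 1905 (42 left).
Sep has 30 days: +30 → Oct 1, 1905 (12 left).
+12 → Oct 13, 1905.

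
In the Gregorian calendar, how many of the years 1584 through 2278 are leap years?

Multiples of 4 in [1584,2278]: 174.
Of those, multiples of 100: 7 (not leap unless ÷400).
Multiples of 400: 2.
Leap years = 174 − 7 + 2 = 169.

169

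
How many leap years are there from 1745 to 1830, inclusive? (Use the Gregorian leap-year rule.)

Multiples of 4 in [1745,1830]: 21.
Of those, multiples of 100: 1 (not leap unless ÷400).
Multiples of 400: 0.
Leap years = 21 − 1 + 0 = 20.

20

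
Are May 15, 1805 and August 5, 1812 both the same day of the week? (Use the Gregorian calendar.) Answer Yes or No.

Yes

From May 15, 1805 to Aug 5, 1812 is 2639 days.
2639 mod 7 = 0, so they are the same weekday.
(May 15, 1805 is a Wednesday; Aug 5, 1812 is a Wednesday.)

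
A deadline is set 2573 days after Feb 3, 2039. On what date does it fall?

February 19, 2046

+365 (one year) → Feb 3, 2040 (2208 left).
+366 (one year; includes Feb 29, 2040) → Feb 3, 2041 (1842 left).
+365 (one year) → Feb 3, 2042 (1477 left).
+365 (one year) → Feb 3, 2043 (1112 left).
+365 (one year) → Feb 3, 2044 (747 left).
+366 (one year; includes Feb 29, 2044) → Feb 3, 2045 (381 left).
Feb has 28 days: +26 → Mar 1, 2045 (355 left).
Mar has 31 days: +31 → Apr 1, 2045 (324 left).
Apr has 30 days: +30 → May 1, 2045 (294 left).
May has 31 days: +31 → Jun 1, 2045 (263 left).
Jun has 30 days: +30 → Jul 1, 2045 (233 left).
Jul has 31 days: +31 → Aug 1, 2045 (202 left).
Aug has 31 days: +31 → Sep 1, 2045 (171 left).
Sep has 30 days: +30 → Oct 1, 2045 (141 left).
Oct has 31 days: +31 → Nov 1, 2045 (110 left).
Nov has 30 days: +30 → Dec 1, 2045 (80 left).
Dec has 31 days: +31 → Jan 1, 2046 (49 left).
Jan has 31 days: +31 → Feb 1, 2046 (18 left).
+18 → Feb 19, 2046.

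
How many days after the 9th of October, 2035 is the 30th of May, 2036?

Oct 9, 2035 → Nov 9, 2035: 31 days (October has 31).
Nov 9, 2035 → Dec 9, 2035: 30 days (November has 30).
Dec 9, 2035 → Jan 9, 2036: 31 days (December has 31).
Jan 9, 2036 → Feb 9, 2036: 31 days (January has 31).
Feb 9, 2036 → Mar 9, 2036: 29 days (February has 29).
Mar 9, 2036 → Apr 9, 2036: 31 days (March has 31).
Apr 9, 2036 → May 9, 2036: 30 days (April has 30).
May 9, 2036 → May 30, 2036: 21 days.
Total: 234 days.

234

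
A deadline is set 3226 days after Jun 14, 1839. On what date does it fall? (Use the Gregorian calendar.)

+366 (one year; includes Feb 29, 1840) → Jun 14, 1840 (2860 left).
+365 (one year) → Jun 14, 1841 (2495 left).
+365 (one year) → Jun 14, 1842 (2130 left).
+365 (one year) → Jun 14, 1843 (1765 left).
+366 (one year; includes Feb 29, 1844) → Jun 14, 1844 (1399 left).
+365 (one year) → Jun 14, 1845 (1034 left).
+365 (one year) → Jun 14, 1846 (669 left).
+365 (one year) → Jun 14, 1847 (304 left).
Jun has 30 days: +17 → Jul 1, 1847 (287 left).
Jul has 31 days: +31 → Aug 1, 1847 (256 left).
Aug has 31 days: +31 → Sep 1, 1847 (225 left).
Sep has 30 days: +30 → Oct 1, 1847 (195 left).
Oct has 31 days: +31 → Nov 1, 1847 (164 left).
Nov has 30 days: +30 → Dec 1, 1847 (134 left).
Dec has 31 days: +31 → Jan 1, 1848 (103 left).
Jan has 31 days: +31 → Feb 1, 1848 (72 left).
Feb has 29 days: +29 → Mar 1, 1848 (43 left).
Mar has 31 days: +31 → Apr 1, 1848 (12 left).
+12 → Apr 13, 1848.

April 13, 1848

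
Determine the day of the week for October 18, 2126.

Friday

Doomsday rule: the anchor day for the 2100s is Sunday. For year 26: 26÷12 = 2 r 2, and 2÷4 = 0, so 2+2+0 = 4.
Sunday + 4 ≡ Thursday — that's 2126's doomsday.
In October the doomsday date is Oct 10.
Oct 18 is 8 days after Oct 10; 8 mod 7 = 1, so Thursday + 1 = Friday.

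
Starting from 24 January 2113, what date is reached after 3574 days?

November 7, 2122

+365 (one year) → Jan 24, 2114 (3209 left).
+365 (one year) → Jan 24, 2115 (2844 left).
+365 (one year) → Jan 24, 2116 (2479 left).
+366 (one year; includes Feb 29, 2116) → Jan 24, 2117 (2113 left).
+365 (one year) → Jan 24, 2118 (1748 left).
+365 (one year) → Jan 24, 2119 (1383 left).
+365 (one year) → Jan 24, 2120 (1018 left).
+366 (one year; includes Feb 29, 2120) → Jan 24, 2121 (652 left).
+365 (one year) → Jan 24, 2122 (287 left).
Jan has 31 days: +8 → Feb 1, 2122 (279 left).
Feb has 28 days: +28 → Mar 1, 2122 (251 left).
Mar has 31 days: +31 → Apr 1, 2122 (220 left).
Apr has 30 days: +30 → May 1, 2122 (190 left).
May has 31 days: +31 → Jun 1, 2122 (159 left).
Jun has 30 days: +30 → Jul 1, 2122 (129 left).
Jul has 31 days: +31 → Aug 1, 2122 (98 left).
Aug has 31 days: +31 → Sep 1, 2122 (67 left).
Sep has 30 days: +30 → Oct 1, 2122 (37 left).
Oct has 31 days: +31 → Nov 1, 2122 (6 left).
+6 → Nov 7, 2122.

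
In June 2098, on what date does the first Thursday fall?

June 5, 2098

June 1, 2098 is a Sunday.
The first Thursday is therefore June 5 (4 days later).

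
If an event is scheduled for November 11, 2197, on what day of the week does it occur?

Doomsday rule: the anchor day for the 2100s is Sunday. For year 97: 97÷12 = 8 r 1, and 1÷4 = 0, so 8+1+0 = 9.
Sunday + 9 ≡ Tuesday — that's 2197's doomsday.
In November the doomsday date is Nov 7.
Nov 11 is 4 days after Nov 7; 4 mod 7 = 4, so Tuesday + 4 = Saturday.

Saturday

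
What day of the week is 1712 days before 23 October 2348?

Tuesday

Oct 23, 2348 is a Saturday.
1712 mod 7 = 4, so 1712 days before a Saturday is Saturday − 4 = Tuesday.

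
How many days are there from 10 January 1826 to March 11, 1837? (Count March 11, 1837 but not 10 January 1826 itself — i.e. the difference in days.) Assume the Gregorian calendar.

4078

Jan 10, 1826 → Jan 10, 1827: 365 days.
Jan 10, 1827 → Jan 10, 1828: 365 days.
Jan 10, 1828 → Jan 10, 1829: 366 days (Feb 29, 1828 is in that span).
Jan 10, 1829 → Jan 10, 1830: 365 days.
Jan 10, 1830 → Jan 10, 1831: 365 days.
Jan 10, 1831 → Jan 10, 1832: 365 days.
Jan 10, 1832 → Jan 10, 1833: 366 days (Feb 29, 1832 is in that span).
Jan 10, 1833 → Jan 10, 1834: 365 days.
Jan 10, 1834 → Jan 10, 1835: 365 days.
Jan 10, 1835 → Jan 10, 1836: 365 days.
Jan 10, 1836 → Jan 10, 1837: 366 days (Feb 29, 1836 is in that span).
Jan 10, 1837 → Feb 10, 1837: 31 days (January has 31).
Feb 10, 1837 → Mar 10, 1837: 28 days (February has 28).
Mar 10, 1837 → Mar 11, 1837: 1 days.
Total: 4078 days.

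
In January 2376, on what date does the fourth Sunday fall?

January 1, 2376 is a Thursday.
The first Sunday is therefore January 4 (3 days later).
The fourth Sunday is 4 + 3×7 = January 25.

January 25, 2376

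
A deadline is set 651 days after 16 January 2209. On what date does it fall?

October 29, 2210

+365 (one year) → Jan 16, 2210 (286 left).
Jan has 31 days: +16 → Feb 1, 2210 (270 left).
Feb has 28 days: +28 → Mar 1, 2210 (242 left).
Mar has 31 days: +31 → Apr 1, 2210 (211 left).
Apr has 30 days: +30 → May 1, 2210 (181 left).
May has 31 days: +31 → Jun 1, 2210 (150 left).
Jun has 30 days: +30 → Jul 1, 2210 (120 left).
Jul has 31 days: +31 → Aug 1, 2210 (89 left).
Aug has 31 days: +31 → Sep 1, 2210 (58 left).
Sep has 30 days: +30 → Oct 1, 2210 (28 left).
+28 → Oct 29, 2210.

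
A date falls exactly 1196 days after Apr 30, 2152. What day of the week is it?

First find the weekday of Apr 30, 2152. Doomsday rule: the anchor day for the 2100s is Sunday. For year 52: 52÷12 = 4 r 4, and 4÷4 = 1, so 4+4+1 = 9.
Sunday + 9 ≡ Tuesday — that's 2152's doomsday.
In April the doomsday date is Apr 4.
Apr 30 is 26 days after Apr 4; 26 mod 7 = 5, so Tuesday + 5 = Sunday.
1196 mod 7 = 6, so 1196 days after a Sunday is Sunday + 6 = Saturday.

Saturday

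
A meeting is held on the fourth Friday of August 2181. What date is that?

August 1, 2181 is a Wednesday.
The first Friday is therefore August 3 (2 days later).
The fourth Friday is 3 + 3×7 = August 24.

August 24, 2181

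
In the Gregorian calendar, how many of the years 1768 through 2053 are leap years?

70

Multiples of 4 in [1768,2053]: 72.
Of those, multiples of 100: 3 (not leap unless ÷400).
Multiples of 400: 1.
Leap years = 72 − 3 + 1 = 70.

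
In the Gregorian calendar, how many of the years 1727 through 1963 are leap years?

57

Multiples of 4 in [1727,1963]: 59.
Of those, multiples of 100: 2 (not leap unless ÷400).
Multiples of 400: 0.
Leap years = 59 − 2 + 0 = 57.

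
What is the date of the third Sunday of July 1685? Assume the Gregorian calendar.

July 15, 1685

July 1, 1685 is a Sunday.
The first Sunday is therefore July 1 (same day).
The third Sunday is 1 + 2×7 = July 15.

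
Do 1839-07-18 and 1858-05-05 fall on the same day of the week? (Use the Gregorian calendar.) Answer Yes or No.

No

From Jul 18, 1839 to May 5, 1858 is 6866 days.
6866 mod 7 = 6, so they are different weekdays.
(Jul 18, 1839 is a Thursday; May 5, 1858 is a Wednesday.)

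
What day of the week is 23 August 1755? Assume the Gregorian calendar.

Saturday

Doomsday rule: the anchor day for the 1700s is Sunday. For year 55: 55÷12 = 4 r 7, and 7÷4 = 1, so 4+7+1 = 12.
Sunday + 12 ≡ Friday — that's 1755's doomsday.
In August the doomsday date is Aug 8.
Aug 23 is 15 days after Aug 8; 15 mod 7 = 1, so Friday + 1 = Saturday.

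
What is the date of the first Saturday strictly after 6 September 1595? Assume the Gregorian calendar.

September 9, 1595

Sep 6, 1595 is a Wednesday.
From Wednesday to the next Saturday is 3 days.
Sep 6, 1595 + 3 = Sep 9, 1595.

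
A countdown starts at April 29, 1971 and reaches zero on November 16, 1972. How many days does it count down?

567

Apr 29, 1971 → Apr 29, 1972: 366 days (Feb 29, 1972 is in that span).
Apr 29, 1972 → May 29, 1972: 30 days (April has 30).
May 29, 1972 → Jun 29, 1972: 31 days (May has 31).
Jun 29, 1972 → Jul 29, 1972: 30 days (June has 30).
Jul 29, 1972 → Aug 29, 1972: 31 days (July has 31).
Aug 29, 1972 → Sep 29, 1972: 31 days (August has 31).
Sep 29, 1972 → Oct 29, 1972: 30 days (September has 30).
Oct 29, 1972 → Nov 16, 1972: 18 days.
Total: 567 days.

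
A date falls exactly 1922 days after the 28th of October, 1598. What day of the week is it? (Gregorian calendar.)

Sunday

First find the weekday of Oct 28, 1598. Doomsday rule: the anchor day for the 1500s is Wednesday. For year 98: 98÷12 = 8 r 2, and 2÷4 = 0, so 8+2+0 = 10.
Wednesday + 10 ≡ Saturday — that's 1598's doomsday.
In October the doomsday date is Oct 10.
Oct 28 is 18 days after Oct 10; 18 mod 7 = 4, so Saturday + 4 = Wednesday.
1922 mod 7 = 4, so 1922 days after a Wednesday is Wednesday + 4 = Sunday.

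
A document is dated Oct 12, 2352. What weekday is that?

Sunday

Doomsday rule: the anchor day for the 2300s is Wednesday. For year 52: 52÷12 = 4 r 4, and 4÷4 = 1, so 4+4+1 = 9.
Wednesday + 9 ≡ Friday — that's 2352's doomsday.
In October the doomsday date is Oct 10.
Oct 12 is 2 days after Oct 10; 2 mod 7 = 2, so Friday + 2 = Sunday.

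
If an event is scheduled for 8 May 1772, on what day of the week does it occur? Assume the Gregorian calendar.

Friday

Doomsday rule: the anchor day for the 1700s is Sunday. For year 72: 72÷12 = 6 r 0, and 0÷4 = 0, so 6+0+0 = 6.
Sunday + 6 ≡ Saturday — that's 1772's doomsday.
In May the doomsday date is May 9.
May 8 is 1 day before May 9; 1 mod 7 = 1, so Saturday − 1 = Friday.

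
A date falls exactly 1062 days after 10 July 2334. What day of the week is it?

Sunday

Jul 10, 2334 is a Tuesday.
1062 mod 7 = 5, so 1062 days after a Tuesday is Tuesday + 5 = Sunday.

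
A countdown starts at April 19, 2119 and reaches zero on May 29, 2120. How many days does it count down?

406

Apr 19, 2119 → Apr 19, 2120: 366 days (Feb 29, 2120 is in that span).
Apr 19, 2120 → May 19, 2120: 30 days (April has 30).
May 19, 2120 → May 29, 2120: 10 days.
Total: 406 days.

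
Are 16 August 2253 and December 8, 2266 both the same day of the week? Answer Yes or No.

No

From Aug 16, 2253 to Dec 8, 2266 is 4862 days.
4862 mod 7 = 4, so they are different weekdays.
(Aug 16, 2253 is a Tuesday; Dec 8, 2266 is a Saturday.)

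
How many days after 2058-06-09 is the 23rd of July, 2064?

2236

Jun 9, 2058 → Jun 9, 2059: 365 days.
Jun 9, 2059 → Jun 9, 2060: 366 days (Feb 29, 2060 is in that span).
Jun 9, 2060 → Jun 9, 2061: 365 days.
Jun 9, 2061 → Jun 9, 2062: 365 days.
Jun 9, 2062 → Jun 9, 2063: 365 days.
Jun 9, 2063 → Jun 9, 2064: 366 days (Feb 29, 2064 is in that span).
Jun 9, 2064 → Jul 9, 2064: 30 days (June has 30).
Jul 9, 2064 → Jul 23, 2064: 14 days.
Total: 2236 days.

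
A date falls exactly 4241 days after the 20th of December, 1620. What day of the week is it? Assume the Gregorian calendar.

Saturday

First find the weekday of Dec 20, 1620. Doomsday rule: the anchor day for the 1600s is Tuesday. For year 20: 20÷12 = 1 r 8, and 8÷4 = 2, so 1+8+2 = 11.
Tuesday + 11 ≡ Saturday — that's 1620's doomsday.
In December the doomsday date is Dec 12.
Dec 20 is 8 days after Dec 12; 8 mod 7 = 1, so Saturday + 1 = Sunday.
4241 mod 7 = 6, so 4241 days after a Sunday is Sunday + 6 = Saturday.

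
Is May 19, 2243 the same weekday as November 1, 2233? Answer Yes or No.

Yes

From Nov 1, 2233 to May 19, 2243 is 3486 days.
3486 mod 7 = 0, so they are the same weekday.
(Nov 1, 2233 is a Friday; May 19, 2243 is a Friday.)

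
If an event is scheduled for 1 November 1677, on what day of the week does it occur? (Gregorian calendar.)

Monday

Doomsday rule: the anchor day for the 1600s is Tuesday. For year 77: 77÷12 = 6 r 5, and 5÷4 = 1, so 6+5+1 = 12.
Tuesday + 12 ≡ Sunday — that's 1677's doomsday.
In November the doomsday date is Nov 7.
Nov 1 is 6 days before Nov 7; 6 mod 7 = 6, so Sunday − 6 = Monday.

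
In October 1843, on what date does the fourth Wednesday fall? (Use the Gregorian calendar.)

October 1, 1843 is a Sunday.
The first Wednesday is therefore October 4 (3 days later).
The fourth Wednesday is 4 + 3×7 = October 25.

October 25, 1843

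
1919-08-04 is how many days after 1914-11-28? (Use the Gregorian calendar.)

Nov 28, 1914 → Nov 28, 1915: 365 days.
Nov 28, 1915 → Nov 28, 1916: 366 days (Feb 29, 1916 is in that span).
Nov 28, 1916 → Nov 28, 1917: 365 days.
Nov 28, 1917 → Nov 28, 1918: 365 days.
Nov 28, 1918 → Dec 28, 1918: 30 days (November has 30).
Dec 28, 1918 → Jan 28, 1919: 31 days (December has 31).
Jan 28, 1919 → Feb 28, 1919: 31 days (January has 31).
Feb 28, 1919 → Mar 28, 1919: 28 days (February has 28).
Mar 28, 1919 → Apr 28, 1919: 31 days (March has 31).
Apr 28, 1919 → May 28, 1919: 30 days (April has 30).
May 28, 1919 → Jun 28, 1919: 31 days (May has 31).
Jun 28, 1919 → Jul 28, 1919: 30 days (June has 30).
Jul 28, 1919 → Aug 4, 1919: 7 days.
Total: 1710 days.

1710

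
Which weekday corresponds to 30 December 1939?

Saturday

Doomsday rule: the anchor day for the 1900s is Wednesday. For year 39: 39÷12 = 3 r 3, and 3÷4 = 0, so 3+3+0 = 6.
Wednesday + 6 ≡ Tuesday — that's 1939's doomsday.
In December the doomsday date is Dec 12.
Dec 30 is 18 days after Dec 12; 18 mod 7 = 4, so Tuesday + 4 = Saturday.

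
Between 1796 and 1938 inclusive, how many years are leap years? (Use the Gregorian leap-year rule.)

34

Multiples of 4 in [1796,1938]: 36.
Of those, multiples of 100: 2 (not leap unless ÷400).
Multiples of 400: 0.
Leap years = 36 − 2 + 0 = 34.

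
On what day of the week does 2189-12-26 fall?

Doomsday rule: the anchor day for the 2100s is Sunday. For year 89: 89÷12 = 7 r 5, and 5÷4 = 1, so 7+5+1 = 13.
Sunday + 13 ≡ Saturday — that's 2189's doomsday.
In December the doomsday date is Dec 12.
Dec 26 is 14 days after Dec 12; 14 mod 7 = 0, so Saturday + 0 = Saturday.

Saturday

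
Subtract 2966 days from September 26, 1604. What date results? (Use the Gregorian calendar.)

August 13, 1596

−366 (one year; includes Feb 29, 1604) → Sep 26, 1603 (2600 left).
−365 (one year) → Sep 26, 1602 (2235 left).
−365 (one year) → Sep 26, 1601 (1870 left).
−365 (one year) → Sep 26, 1600 (1505 left).
−366 (one year; includes Feb 29, 1600) → Sep 26, 1599 (1139 left).
−365 (one year) → Sep 26, 1598 (774 left).
−365 (one year) → Sep 26, 1597 (409 left).
−365 (one year) → Sep 26, 1596 (44 left).
−26 → Aug 31, 1596 (end of Aug, 31 days; 18 left).
−18 → Aug 13, 1596.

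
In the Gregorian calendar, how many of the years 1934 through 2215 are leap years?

Multiples of 4 in [1934,2215]: 70.
Of those, multiples of 100: 3 (not leap unless ÷400).
Multiples of 400: 1.
Leap years = 70 − 3 + 1 = 68.

68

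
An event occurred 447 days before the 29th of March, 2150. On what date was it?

January 6, 2149

−365 (one year) → Mar 29, 2149 (82 left).
−29 → Feb 28, 2149 (end of Feb, 28 days; 53 left).
−28 → Jan 31, 2149 (end of Jan, 31 days; 25 left).
−25 → Jan 6, 2149.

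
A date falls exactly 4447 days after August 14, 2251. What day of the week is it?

Saturday

First find the weekday of Aug 14, 2251. Doomsday rule: the anchor day for the 2200s is Friday. For year 51: 51÷12 = 4 r 3, and 3÷4 = 0, so 4+3+0 = 7.
Friday + 7 ≡ Friday — that's 2251's doomsday.
In August the doomsday date is Aug 8.
Aug 14 is 6 days after Aug 8; 6 mod 7 = 6, so Friday + 6 = Thursday.
4447 mod 7 = 2, so 4447 days after a Thursday is Thursday + 2 = Saturday.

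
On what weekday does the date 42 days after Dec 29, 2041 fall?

Dec 29, 2041 is a Sunday.
42 mod 7 = 0, so 42 days after a Sunday is Sunday + 0 = Sunday.

Sunday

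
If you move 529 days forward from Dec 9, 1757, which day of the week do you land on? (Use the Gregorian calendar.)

Dec 9, 1757 is a Friday.
529 mod 7 = 4, so 529 days after a Friday is Friday + 4 = Tuesday.

Tuesday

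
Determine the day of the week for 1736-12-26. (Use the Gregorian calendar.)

Wednesday

Doomsday rule: the anchor day for the 1700s is Sunday. For year 36: 36÷12 = 3 r 0, and 0÷4 = 0, so 3+0+0 = 3.
Sunday + 3 ≡ Wednesday — that's 1736's doomsday.
In December the doomsday date is Dec 12.
Dec 26 is 14 days after Dec 12; 14 mod 7 = 0, so Wednesday + 0 = Wednesday.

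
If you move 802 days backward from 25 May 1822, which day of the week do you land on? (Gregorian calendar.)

First find the weekday of May 25, 1822. Doomsday rule: the anchor day for the 1800s is Friday. For year 22: 22÷12 = 1 r 10, and 10÷4 = 2, so 1+10+2 = 13.
Friday + 13 ≡ Thursday — that's 1822's doomsday.
In May the doomsday date is May 9.
May 25 is 16 days after May 9; 16 mod 7 = 2, so Thursday + 2 = Saturday.
802 mod 7 = 4, so 802 days before a Saturday is Saturday − 4 = Tuesday.

Tuesday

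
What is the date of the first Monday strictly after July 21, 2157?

Jul 21, 2157 is a Thursday.
From Thursday to the next Monday is 4 days.
Jul 21, 2157 + 4 = Jul 25, 2157.

July 25, 2157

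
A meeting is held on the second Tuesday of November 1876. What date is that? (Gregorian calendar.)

November 14, 1876

November 1, 1876 is a Wednesday.
The first Tuesday is therefore November 7 (6 days later).
The second Tuesday is 7 + 1×7 = November 14.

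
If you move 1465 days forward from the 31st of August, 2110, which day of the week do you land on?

Tuesday

Aug 31, 2110 is a Sunday.
1465 mod 7 = 2, so 1465 days after a Sunday is Sunday + 2 = Tuesday.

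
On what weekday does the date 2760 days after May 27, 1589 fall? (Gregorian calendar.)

Monday

First find the weekday of May 27, 1589. Doomsday rule: the anchor day for the 1500s is Wednesday. For year 89: 89÷12 = 7 r 5, and 5÷4 = 1, so 7+5+1 = 13.
Wednesday + 13 ≡ Tuesday — that's 1589's doomsday.
In May the doomsday date is May 9.
May 27 is 18 days after May 9; 18 mod 7 = 4, so Tuesday + 4 = Saturday.
2760 mod 7 = 2, so 2760 days after a Saturday is Saturday + 2 = Monday.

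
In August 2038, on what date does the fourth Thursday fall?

August 1, 2038 is a Sunday.
The first Thursday is therefore August 5 (4 days later).
The fourth Thursday is 5 + 3×7 = August 26.

August 26, 2038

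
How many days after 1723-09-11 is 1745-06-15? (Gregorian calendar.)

Sep 11, 1723 → Sep 11, 1724: 366 days (Feb 29, 1724 is in that span).
Sep 11, 1724 → Sep 11, 1725: 365 days.
Sep 11, 1725 → Sep 11, 1726: 365 days.
Sep 11, 1726 → Sep 11, 1727: 365 days.
Sep 11, 1727 → Sep 11, 1728: 366 days (Feb 29, 1728 is in that span).
Sep 11, 1728 → Sep 11, 1729: 365 days.
Sep 11, 1729 → Sep 11, 1730: 365 days.
Sep 11, 1730 → Sep 11, 1731: 365 days.
Sep 11, 1731 → Sep 11, 1732: 366 days (Feb 29, 1732 is in that span).
Sep 11, 1732 → Sep 11, 1733: 365 days.
Sep 11, 1733 → Sep 11, 1734: 365 days.
Sep 11, 1734 → Sep 11, 1735: 365 days.
Sep 11, 1735 → Sep 11, 1736: 366 days (Feb 29, 1736 is in that span).
Sep 11, 1736 → Sep 11, 1737: 365 days.
Sep 11, 1737 → Sep 11, 1738: 365 days.
Sep 11, 1738 → Sep 11, 1739: 365 days.
Sep 11, 1739 → Sep 11, 1740: 366 days (Feb 29, 1740 is in that span).
Sep 11, 1740 → Sep 11, 1741: 365 days.
Sep 11, 1741 → Sep 11, 1742: 365 days.
Sep 11, 1742 → Sep 11, 1743: 365 days.
Sep 11, 1743 → Sep 11, 1744: 366 days (Feb 29, 1744 is in that span).
Sep 11, 1744 → Oct 11, 1744: 30 days (September has 30).
Oct 11, 1744 → Nov 11, 1744: 31 days (October has 31).
Nov 11, 1744 → Dec 11, 1744: 30 days (November has 30).
Dec 11, 1744 → Jan 11, 1745: 31 days (December has 31).
Jan 11, 1745 → Feb 11, 1745: 31 days (January has 31).
Feb 11, 1745 → Mar 11, 1745: 28 days (February has 28).
Mar 11, 1745 → Apr 11, 1745: 31 days (March has 31).
Apr 11, 1745 → May 11, 1745: 30 days (April has 30).
May 11, 1745 → Jun 11, 1745: 31 days (May has 31).
Jun 11, 1745 → Jun 15, 1745: 4 days.
Total: 7948 days.

7948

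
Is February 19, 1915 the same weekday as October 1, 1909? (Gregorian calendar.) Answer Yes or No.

Yes

From Oct 1, 1909 to Feb 19, 1915 is 1967 days.
1967 mod 7 = 0, so they are the same weekday.
(Oct 1, 1909 is a Friday; Feb 19, 1915 is a Friday.)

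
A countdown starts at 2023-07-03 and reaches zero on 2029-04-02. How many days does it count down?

2100

Jul 3, 2023 → Jul 3, 2024: 366 days (Feb 29, 2024 is in that span).
Jul 3, 2024 → Jul 3, 2025: 365 days.
Jul 3, 2025 → Jul 3, 2026: 365 days.
Jul 3, 2026 → Jul 3, 2027: 365 days.
Jul 3, 2027 → Jul 3, 2028: 366 days (Feb 29, 2028 is in that span).
Jul 3, 2028 → Aug 3, 2028: 31 days (July has 31).
Aug 3, 2028 → Sep 3, 2028: 31 days (August has 31).
Sep 3, 2028 → Oct 3, 2028: 30 days (September has 30).
Oct 3, 2028 → Nov 3, 2028: 31 days (October has 31).
Nov 3, 2028 → Dec 3, 2028: 30 days (November has 30).
Dec 3, 2028 → Jan 3, 2029: 31 days (December has 31).
Jan 3, 2029 → Feb 3, 2029: 31 days (January has 31).
Feb 3, 2029 → Mar 3, 2029: 28 days (February has 28).
Mar 3, 2029 → Apr 2, 2029: 30 days.
Total: 2100 days.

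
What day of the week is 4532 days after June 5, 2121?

Sunday

First find the weekday of Jun 5, 2121. Doomsday rule: the anchor day for the 2100s is Sunday. For year 21: 21÷12 = 1 r 9, and 9÷4 = 2, so 1+9+2 = 12.
Sunday + 12 ≡ Friday — that's 2121's doomsday.
In June the doomsday date is Jun 6.
Jun 5 is 1 day before Jun 6; 1 mod 7 = 1, so Friday − 1 = Thursday.
4532 mod 7 = 3, so 4532 days after a Thursday is Thursday + 3 = Sunday.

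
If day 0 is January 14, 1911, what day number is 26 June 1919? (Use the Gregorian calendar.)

Jan 14, 1911 → Jan 14, 1912: 365 days.
Jan 14, 1912 → Jan 14, 1913: 366 days (Feb 29, 1912 is in that span).
Jan 14, 1913 → Jan 14, 1914: 365 days.
Jan 14, 1914 → Jan 14, 1915: 365 days.
Jan 14, 1915 → Jan 14, 1916: 365 days.
Jan 14, 1916 → Jan 14, 1917: 366 days (Feb 29, 1916 is in that span).
Jan 14, 1917 → Jan 14, 1918: 365 days.
Jan 14, 1918 → Jan 14, 1919: 365 days.
Jan 14, 1919 → Feb 14, 1919: 31 days (January has 31).
Feb 14, 1919 → Mar 14, 1919: 28 days (February has 28).
Mar 14, 1919 → Apr 14, 1919: 31 days (March has 31).
Apr 14, 1919 → May 14, 1919: 30 days (April has 30).
May 14, 1919 → Jun 14, 1919: 31 days (May has 31).
Jun 14, 1919 → Jun 26, 1919: 12 days.
Total: 3085 days.

3085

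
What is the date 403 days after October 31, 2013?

December 8, 2014

+365 (one year) → Oct 31, 2014 (38 left).
Oct has 31 days: +1 → Nov 1, 2014 (37 left).
Nov has 30 days: +30 → Dec 1, 2014 (7 left).
+7 → Dec 8, 2014.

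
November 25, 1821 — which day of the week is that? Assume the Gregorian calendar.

Sunday

Doomsday rule: the anchor day for the 1800s is Friday. For year 21: 21÷12 = 1 r 9, and 9÷4 = 2, so 1+9+2 = 12.
Friday + 12 ≡ Wednesday — that's 1821's doomsday.
In November the doomsday date is Nov 7.
Nov 25 is 18 days after Nov 7; 18 mod 7 = 4, so Wednesday + 4 = Sunday.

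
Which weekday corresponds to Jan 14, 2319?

Tuesday

Doomsday rule: the anchor day for the 2300s is Wednesday. For year 19: 19÷12 = 1 r 7, and 7÷4 = 1, so 1+7+1 = 9.
Wednesday + 9 ≡ Friday — that's 2319's doomsday.
In January the doomsday date is Jan 3 (2319 is not a leap year).
Jan 14 is 11 days after Jan 3; 11 mod 7 = 4, so Friday + 4 = Tuesday.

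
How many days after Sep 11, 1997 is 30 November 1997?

80

Sep 11, 1997 → Oct 11, 1997: 30 days (September has 30).
Oct 11, 1997 → Nov 11, 1997: 31 days (October has 31).
Nov 11, 1997 → Nov 30, 1997: 19 days.
Total: 80 days.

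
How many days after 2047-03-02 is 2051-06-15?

1566

Mar 2, 2047 → Mar 2, 2048: 366 days (Feb 29, 2048 is in that span).
Mar 2, 2048 → Mar 2, 2049: 365 days.
Mar 2, 2049 → Mar 2, 2050: 365 days.
Mar 2, 2050 → Mar 2, 2051: 365 days.
Mar 2, 2051 → Apr 2, 2051: 31 days (March has 31).
Apr 2, 2051 → May 2, 2051: 30 days (April has 30).
May 2, 2051 → Jun 2, 2051: 31 days (May has 31).
Jun 2, 2051 → Jun 15, 2051: 13 days.
Total: 1566 days.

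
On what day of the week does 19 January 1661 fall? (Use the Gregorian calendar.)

Doomsday rule: the anchor day for the 1600s is Tuesday. For year 61: 61÷12 = 5 r 1, and 1÷4 = 0, so 5+1+0 = 6.
Tuesday + 6 ≡ Monday — that's 1661's doomsday.
In January the doomsday date is Jan 3 (1661 is not a leap year).
Jan 19 is 16 days after Jan 3; 16 mod 7 = 2, so Monday + 2 = Wednesday.

Wednesday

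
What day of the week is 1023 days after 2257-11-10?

Nov 10, 2257 is a Tuesday.
1023 mod 7 = 1, so 1023 days after a Tuesday is Tuesday + 1 = Wednesday.

Wednesday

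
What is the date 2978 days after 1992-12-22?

+365 (one year) → Dec 22, 1993 (2613 left).
+365 (one year) → Dec 22, 1994 (2248 left).
+365 (one year) → Dec 22, 1995 (1883 left).
+366 (one year; includes Feb 29, 1996) → Dec 22, 1996 (1517 left).
+365 (one year) → Dec 22, 1997 (1152 left).
+365 (one year) → Dec 22, 1998 (787 left).
+365 (one year) → Dec 22, 1999 (422 left).
+366 (one year; includes Feb 29, 2000) → Dec 22, 2000 (56 left).
Dec has 31 days: +10 → Jan 1, 2001 (46 left).
Jan has 31 days: +31 → Feb 1, 2001 (15 left).
+15 → Feb 16, 2001.

February 16, 2001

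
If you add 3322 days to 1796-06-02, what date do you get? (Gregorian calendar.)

July 8, 1805

+365 (one year) → Jun 2, 1797 (2957 left).
+365 (one year) → Jun 2, 1798 (2592 left).
+365 (one year) → Jun 2, 1799 (2227 left).
+365 (one year) → Jun 2, 1800 (1862 left).
+365 (one year) → Jun 2, 1801 (1497 left).
+365 (one year) → Jun 2, 1802 (1132 left).
+365 (one year) → Jun 2, 1803 (767 left).
+366 (one year; includes Feb 29, 1804) → Jun 2, 1804 (401 left).
+365 (one year) → Jun 2, 1805 (36 left).
Jun has 30 days: +29 → Jul 1, 1805 (7 left).
+7 → Jul 8, 1805.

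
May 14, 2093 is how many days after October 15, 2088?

1672

Oct 15, 2088 → Oct 15, 2089: 365 days.
Oct 15, 2089 → Oct 15, 2090: 365 days.
Oct 15, 2090 → Oct 15, 2091: 365 days.
Oct 15, 2091 → Oct 15, 2092: 366 days (Feb 29, 2092 is in that span).
Oct 15, 2092 → Nov 15, 2092: 31 days (October has 31).
Nov 15, 2092 → Dec 15, 2092: 30 days (November has 30).
Dec 15, 2092 → Jan 15, 2093: 31 days (December has 31).
Jan 15, 2093 → Feb 15, 2093: 31 days (January has 31).
Feb 15, 2093 → Mar 15, 2093: 28 days (February has 28).
Mar 15, 2093 → Apr 15, 2093: 31 days (March has 31).
Apr 15, 2093 → May 14, 2093: 29 days.
Total: 1672 days.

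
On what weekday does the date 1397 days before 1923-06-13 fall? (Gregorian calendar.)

Saturday

Jun 13, 1923 is a Wednesday.
1397 mod 7 = 4, so 1397 days before a Wednesday is Wednesday − 4 = Saturday.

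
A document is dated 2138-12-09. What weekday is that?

Tuesday

Doomsday rule: the anchor day for the 2100s is Sunday. For year 38: 38÷12 = 3 r 2, and 2÷4 = 0, so 3+2+0 = 5.
Sunday + 5 ≡ Friday — that's 2138's doomsday.
In December the doomsday date is Dec 12.
Dec 9 is 3 days before Dec 12; 3 mod 7 = 3, so Friday − 3 = Tuesday.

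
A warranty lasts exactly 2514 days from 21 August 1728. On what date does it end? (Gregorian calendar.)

+365 (one year) → Aug 21, 1729 (2149 left).
+365 (one year) → Aug 21, 1730 (1784 left).
+365 (one year) → Aug 21, 1731 (1419 left).
+366 (one year; includes Feb 29, 1732) → Aug 21, 1732 (1053 left).
+365 (one year) → Aug 21, 1733 (688 left).
+365 (one year) → Aug 21, 1734 (323 left).
Aug has 31 days: +11 → Sep 1, 1734 (312 left).
Sep has 30 days: +30 → Oct 1, 1734 (282 left).
Oct has 31 days: +31 → Nov 1, 1734 (251 left).
Nov has 30 days: +30 → Dec 1, 1734 (221 left).
Dec has 31 days: +31 → Jan 1, 1735 (190 left).
Jan has 31 days: +31 → Feb 1, 1735 (159 left).
Feb has 28 days: +28 → Mar 1, 1735 (131 left).
Mar has 31 days: +31 → Apr 1, 1735 (100 left).
Apr has 30 days: +30 → May 1, 1735 (70 left).
May has 31 days: +31 → Jun 1, 1735 (39 left).
Jun has 30 days: +30 → Jul 1, 1735 (9 left).
+9 → Jul 10, 1735.

July 10, 1735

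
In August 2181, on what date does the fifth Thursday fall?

August 1, 2181 is a Wednesday.
The first Thursday is therefore August 2 (1 days later).
The fifth Thursday is 2 + 4×7 = August 30.

August 30, 2181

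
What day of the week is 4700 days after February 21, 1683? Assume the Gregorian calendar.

Wednesday

First find the weekday of Feb 21, 1683. Doomsday rule: the anchor day for the 1600s is Tuesday. For year 83: 83÷12 = 6 r 11, and 11÷4 = 2, so 6+11+2 = 19.
Tuesday + 19 ≡ Sunday — that's 1683's doomsday.
In February the doomsday date is Feb 28 (1683 is not a leap year).
Feb 21 is 7 days before Feb 28; 7 mod 7 = 0, so Sunday − 0 = Sunday.
4700 mod 7 = 3, so 4700 days after a Sunday is Sunday + 3 = Wednesday.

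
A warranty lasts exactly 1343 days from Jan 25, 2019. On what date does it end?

+365 (one year) → Jan 25, 2020 (978 left).
+366 (one year; includes Feb 29, 2020) → Jan 25, 2021 (612 left).
+365 (one year) → Jan 25, 2022 (247 left).
Jan has 31 days: +7 → Feb 1, 2022 (240 left).
Feb has 28 days: +28 → Mar 1, 2022 (212 left).
Mar has 31 days: +31 → Apr 1, 2022 (181 left).
Apr has 30 days: +30 → May 1, 2022 (151 left).
May has 31 days: +31 → Jun 1, 2022 (120 left).
Jun has 30 days: +30 → Jul 1, 2022 (90 left).
Jul has 31 days: +31 → Aug 1, 2022 (59 left).
Aug has 31 days: +31 → Sep 1, 2022 (28 left).
+28 → Sep 29, 2022.

September 29, 2022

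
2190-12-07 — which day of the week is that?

Tuesday

Doomsday rule: the anchor day for the 2100s is Sunday. For year 90: 90÷12 = 7 r 6, and 6÷4 = 1, so 7+6+1 = 14.
Sunday + 14 ≡ Sunday — that's 2190's doomsday.
In December the doomsday date is Dec 12.
Dec 7 is 5 days before Dec 12; 5 mod 7 = 5, so Sunday − 5 = Tuesday.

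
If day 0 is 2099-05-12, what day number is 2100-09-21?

May 12, 2099 → May 12, 2100: 365 days.
May 12, 2100 → Jun 12, 2100: 31 days (May has 31).
Jun 12, 2100 → Jul 12, 2100: 30 days (June has 30).
Jul 12, 2100 → Aug 12, 2100: 31 days (July has 31).
Aug 12, 2100 → Sep 12, 2100: 31 days (August has 31).
Sep 12, 2100 → Sep 21, 2100: 9 days.
Total: 497 days.

497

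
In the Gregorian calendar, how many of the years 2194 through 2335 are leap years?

Multiples of 4 in [2194,2335]: 35.
Of those, multiples of 100: 2 (not leap unless ÷400).
Multiples of 400: 0.
Leap years = 35 − 2 + 0 = 33.

33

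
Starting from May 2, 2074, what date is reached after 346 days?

May has 31 days: +30 → Jun 1, 2074 (316 left).
Jun has 30 days: +30 → Jul 1, 2074 (286 left).
Jul has 31 days: +31 → Aug 1, 2074 (255 left).
Aug has 31 days: +31 → Sep 1, 2074 (224 left).
Sep has 30 days: +30 → Oct 1, 2074 (194 left).
Oct has 31 days: +31 → Nov 1, 2074 (163 left).
Nov has 30 days: +30 → Dec 1, 2074 (133 left).
Dec has 31 days: +31 → Jan 1, 2075 (102 left).
Jan has 31 days: +31 → Feb 1, 2075 (71 left).
Feb has 28 days: +28 → Mar 1, 2075 (43 left).
Mar has 31 days: +31 → Apr 1, 2075 (12 left).
+12 → Apr 13, 2075.

April 13, 2075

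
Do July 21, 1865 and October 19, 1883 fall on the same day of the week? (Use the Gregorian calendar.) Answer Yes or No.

Yes

From Jul 21, 1865 to Oct 19, 1883 is 6664 days.
6664 mod 7 = 0, so they are the same weekday.
(Jul 21, 1865 is a Friday; Oct 19, 1883 is a Friday.)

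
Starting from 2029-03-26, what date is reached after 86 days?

June 20, 2029

Mar has 31 days: +6 → Apr 1, 2029 (80 left).
Apr has 30 days: +30 → May 1, 2029 (50 left).
May has 31 days: +31 → Jun 1, 2029 (19 left).
+19 → Jun 20, 2029.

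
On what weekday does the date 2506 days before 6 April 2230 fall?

Apr 6, 2230 is a Tuesday.
2506 mod 7 = 0, so 2506 days before a Tuesday is Tuesday − 0 = Tuesday.

Tuesday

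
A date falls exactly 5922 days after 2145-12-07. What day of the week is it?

Tuesday

First find the weekday of Dec 7, 2145. Doomsday rule: the anchor day for the 2100s is Sunday. For year 45: 45÷12 = 3 r 9, and 9÷4 = 2, so 3+9+2 = 14.
Sunday + 14 ≡ Sunday — that's 2145's doomsday.
In December the doomsday date is Dec 12.
Dec 7 is 5 days before Dec 12; 5 mod 7 = 5, so Sunday − 5 = Tuesday.
5922 mod 7 = 0, so 5922 days after a Tuesday is Tuesday + 0 = Tuesday.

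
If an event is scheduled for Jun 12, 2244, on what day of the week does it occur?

Wednesday

Doomsday rule: the anchor day for the 2200s is Friday. For year 44: 44÷12 = 3 r 8, and 8÷4 = 2, so 3+8+2 = 13.
Friday + 13 ≡ Thursday — that's 2244's doomsday.
In June the doomsday date is Jun 6.
Jun 12 is 6 days after Jun 6; 6 mod 7 = 6, so Thursday + 6 = Wednesday.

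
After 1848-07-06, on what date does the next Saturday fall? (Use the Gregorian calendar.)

Jul 6, 1848 is a Thursday.
From Thursday to the next Saturday is 2 days.
Jul 6, 1848 + 2 = Jul 8, 1848.

July 8, 1848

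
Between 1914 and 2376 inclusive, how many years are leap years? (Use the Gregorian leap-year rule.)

113

Multiples of 4 in [1914,2376]: 116.
Of those, multiples of 100: 4 (not leap unless ÷400).
Multiples of 400: 1.
Leap years = 116 − 4 + 1 = 113.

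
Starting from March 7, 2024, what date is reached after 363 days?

Mar has 31 days: +25 → Apr 1, 2024 (338 left).
Apr has 30 days: +30 → May 1, 2024 (308 left).
May has 31 days: +31 → Jun 1, 2024 (277 left).
Jun has 30 days: +30 → Jul 1, 2024 (247 left).
Jul has 31 days: +31 → Aug 1, 2024 (216 left).
Aug has 31 days: +31 → Sep 1, 2024 (185 left).
Sep has 30 days: +30 → Oct 1, 2024 (155 left).
Oct has 31 days: +31 → Nov 1, 2024 (124 left).
Nov has 30 days: +30 → Dec 1, 2024 (94 left).
Dec has 31 days: +31 → Jan 1, 2025 (63 left).
Jan has 31 days: +31 → Feb 1, 2025 (32 left).
Feb has 28 days: +28 → Mar 1, 2025 (4 left).
+4 → Mar 5, 2025.

March 5, 2025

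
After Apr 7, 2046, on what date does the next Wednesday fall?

April 11, 2046

Apr 7, 2046 is a Saturday.
From Saturday to the next Wednesday is 4 days.
Apr 7, 2046 + 4 = Apr 11, 2046.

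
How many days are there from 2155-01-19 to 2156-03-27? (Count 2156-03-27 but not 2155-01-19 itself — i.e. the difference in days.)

433

Jan 19, 2155 → Jan 19, 2156: 365 days.
Jan 19, 2156 → Feb 19, 2156: 31 days (January has 31).
Feb 19, 2156 → Mar 19, 2156: 29 days (February has 29).
Mar 19, 2156 → Mar 27, 2156: 8 days.
Total: 433 days.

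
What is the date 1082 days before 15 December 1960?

December 29, 1957

−366 (one year; includes Feb 29, 1960) → Dec 15, 1959 (716 left).
−365 (one year) → Dec 15, 1958 (351 left).
−15 → Nov 30, 1958 (end of Nov, 30 days; 336 left).
−30 → Oct 31, 1958 (end of Oct, 31 days; 306 left).
−31 → Sep 30, 1958 (end of Sep, 30 days; 275 left).
−30 → Aug 31, 1958 (end of Aug, 31 days; 245 left).
−31 → Jul 31, 1958 (end of Jul, 31 days; 214 left).
−31 → Jun 30, 1958 (end of Jun, 30 days; 183 left).
−30 → May 31, 1958 (end of May, 31 days; 153 left).
−31 → Apr 30, 1958 (end of Apr, 30 days; 122 left).
−30 → Mar 31, 1958 (end of Mar, 31 days; 92 left).
−31 → Feb 28, 1958 (end of Feb, 28 days; 61 left).
−28 → Jan 31, 1958 (end of Jan, 31 days; 33 left).
−31 → Dec 31, 1957 (end of Dec, 31 days; 2 left).
−2 → Dec 29, 1957.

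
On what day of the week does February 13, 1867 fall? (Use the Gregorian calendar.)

Wednesday

Doomsday rule: the anchor day for the 1800s is Friday. For year 67: 67÷12 = 5 r 7, and 7÷4 = 1, so 5+7+1 = 13.
Friday + 13 ≡ Thursday — that's 1867's doomsday.
In February the doomsday date is Feb 28 (1867 is not a leap year).
Feb 13 is 15 days before Feb 28; 15 mod 7 = 1, so Thursday − 1 = Wednesday.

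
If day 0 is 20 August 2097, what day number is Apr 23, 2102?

1706

Aug 20, 2097 → Aug 20, 2098: 365 days.
Aug 20, 2098 → Aug 20, 2099: 365 days.
Aug 20, 2099 → Aug 20, 2100: 365 days.
Aug 20, 2100 → Aug 20, 2101: 365 days.
Aug 20, 2101 → Sep 20, 2101: 31 days (August has 31).
Sep 20, 2101 → Oct 20, 2101: 30 days (September has 30).
Oct 20, 2101 → Nov 20, 2101: 31 days (October has 31).
Nov 20, 2101 → Dec 20, 2101: 30 days (November has 30).
Dec 20, 2101 → Jan 20, 2102: 31 days (December has 31).
Jan 20, 2102 → Feb 20, 2102: 31 days (January has 31).
Feb 20, 2102 → Mar 20, 2102: 28 days (February has 28).
Mar 20, 2102 → Apr 20, 2102: 31 days (March has 31).
Apr 20, 2102 → Apr 23, 2102: 3 days.
Total: 1706 days.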